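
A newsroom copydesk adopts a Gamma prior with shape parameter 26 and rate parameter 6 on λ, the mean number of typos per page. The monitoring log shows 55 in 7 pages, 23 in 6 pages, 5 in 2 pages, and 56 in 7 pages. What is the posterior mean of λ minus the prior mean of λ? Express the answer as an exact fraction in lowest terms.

Total count: 55 + 23 + 5 + 56 = 139.
Total exposure: 7 + 6 + 2 + 7 = 22 pages.
Posterior: α' = 26 + 139 = 165, β' = 6 + 22 = 28.
Posterior mean = 165/28 = 165/28; prior mean = 26/6 = 13/3. Difference = 165/28 − 13/3 = 131/84.

131/84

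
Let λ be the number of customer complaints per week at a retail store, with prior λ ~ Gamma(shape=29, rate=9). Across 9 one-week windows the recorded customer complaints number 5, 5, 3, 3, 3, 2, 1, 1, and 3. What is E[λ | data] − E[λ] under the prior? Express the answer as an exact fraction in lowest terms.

Total count: 5 + 5 + 3 + 3 + 3 + 2 + 1 + 1 + 3 = 26.
Total exposure: 9 weeks.
Posterior: α' = 29 + 26 = 55, β' = 9 + 9 = 18.
Posterior mean = 55/18 = 55/18; prior mean = 29/9 = 29/9. Difference = 55/18 − 29/9 = -1/6.

-1/6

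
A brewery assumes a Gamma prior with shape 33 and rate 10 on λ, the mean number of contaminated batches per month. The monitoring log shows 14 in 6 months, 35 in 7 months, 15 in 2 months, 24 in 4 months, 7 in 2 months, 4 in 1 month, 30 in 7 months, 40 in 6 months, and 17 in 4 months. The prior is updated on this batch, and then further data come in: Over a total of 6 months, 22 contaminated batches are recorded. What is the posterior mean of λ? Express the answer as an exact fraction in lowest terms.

Total count: 14 + 35 + 15 + 24 + 7 + 4 + 30 + 40 + 17 = 186.
Total exposure: 6 + 7 + 2 + 4 + 2 + 1 + 7 + 6 + 4 = 39 months.
After the first batch: Gamma(33 + 186, 10 + 39) = Gamma(219, 49).
Total count 22 over total exposure 6 months.
After the second batch: Gamma(219 + 22, 49 + 6) = Gamma(241, 55).
Posterior mean = α'/β' = 241/55.

241/55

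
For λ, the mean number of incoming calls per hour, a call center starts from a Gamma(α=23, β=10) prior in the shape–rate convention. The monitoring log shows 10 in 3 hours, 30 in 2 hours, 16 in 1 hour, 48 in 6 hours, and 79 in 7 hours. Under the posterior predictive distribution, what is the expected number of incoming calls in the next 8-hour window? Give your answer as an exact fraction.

Total count: 10 + 30 + 16 + 48 + 79 = 183.
Total exposure: 3 + 2 + 1 + 6 + 7 = 19 hours.
Conjugate update: add total count to the shape and total exposure to the rate, giving Gamma(206, 29).
Predictive mean over an 8-hour window = T·E[λ|data] = 8·206/29 = 1648/29.

1648/29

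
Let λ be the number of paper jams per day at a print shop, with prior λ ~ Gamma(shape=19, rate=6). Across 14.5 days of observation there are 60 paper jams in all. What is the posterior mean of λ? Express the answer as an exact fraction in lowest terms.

Total count 60 over total exposure 14.5 days.
Posterior: α' = 19 + 60 = 79, β' = 6 + 14.5 = 41/2.
Posterior mean = α'/β' = 79/(41/2) = 158/41.

158/41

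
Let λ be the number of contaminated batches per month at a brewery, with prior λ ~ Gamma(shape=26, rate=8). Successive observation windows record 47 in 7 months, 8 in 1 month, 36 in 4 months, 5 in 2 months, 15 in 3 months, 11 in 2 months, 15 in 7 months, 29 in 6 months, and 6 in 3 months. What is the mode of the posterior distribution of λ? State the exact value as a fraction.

Total count: 47 + 8 + 36 + 5 + 15 + 11 + 15 + 29 + 6 = 172.
Total exposure: 7 + 1 + 4 + 2 + 3 + 2 + 7 + 6 + 3 = 35 months.
The Gamma prior is conjugate for the Poisson rate, so λ | data ~ Gamma(26+172, 8+35) = Gamma(198, 43).
Posterior mode = (α'−1)/β' = 197/43.

197/43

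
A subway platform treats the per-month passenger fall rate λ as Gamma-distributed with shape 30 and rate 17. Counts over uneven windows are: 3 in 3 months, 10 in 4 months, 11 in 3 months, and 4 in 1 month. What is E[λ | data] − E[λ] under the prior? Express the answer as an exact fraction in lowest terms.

Total count: 3 + 10 + 11 + 4 = 28.
Total exposure: 3 + 4 + 3 + 1 = 11 months.
Posterior: α' = 30 + 28 = 58, β' = 17 + 11 = 28.
Posterior mean = 58/28 = 29/14; prior mean = 30/17 = 30/17. Difference = 29/14 − 30/17 = 73/238.

73/238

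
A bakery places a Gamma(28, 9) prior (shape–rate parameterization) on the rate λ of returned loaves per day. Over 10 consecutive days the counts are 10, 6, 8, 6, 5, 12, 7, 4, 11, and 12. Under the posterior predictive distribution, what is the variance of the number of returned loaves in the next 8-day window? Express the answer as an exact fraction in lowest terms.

Total count: 10 + 6 + 8 + 6 + 5 + 12 + 7 + 4 + 11 + 12 = 81.
Total exposure: 10 days.
Posterior: α' = 28 + 81 = 109, β' = 9 + 10 = 19.
The posterior predictive for a window of length T is Negative Binomial with variance T·α'·(β'+T)/β'² = 8·109·27/361 = 23544/361.

23544/361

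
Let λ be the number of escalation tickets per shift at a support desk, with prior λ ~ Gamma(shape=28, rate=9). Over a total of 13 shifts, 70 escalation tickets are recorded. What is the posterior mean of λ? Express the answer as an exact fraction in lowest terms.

Total count 70 over total exposure 13 shifts.
Posterior: α' = 28 + 70 = 98, β' = 9 + 13 = 22.
Posterior mean = α'/β' = 98/22 = 49/11.

49/11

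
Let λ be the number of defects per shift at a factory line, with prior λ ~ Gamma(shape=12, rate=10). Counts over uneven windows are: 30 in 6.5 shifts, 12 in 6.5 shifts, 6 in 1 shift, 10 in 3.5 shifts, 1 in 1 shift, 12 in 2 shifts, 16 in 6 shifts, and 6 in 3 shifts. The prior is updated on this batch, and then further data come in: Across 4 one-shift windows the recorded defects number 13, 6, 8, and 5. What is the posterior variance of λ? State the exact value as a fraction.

Total count: 30 + 12 + 6 + 10 + 1 + 12 + 16 + 6 = 93.
Total exposure: 6.5 + 6.5 + 1 + 3.5 + 1 + 2 + 6 + 3 = 29.5 shifts.
After the first batch: Gamma(12 + 93, 10 + 29.5) = Gamma(105, 79/2).
Total count: 13 + 6 + 8 + 5 = 32.
Total exposure: 4 shifts.
After the second batch: Gamma(105 + 32, 79/2 + 4) = Gamma(137, 87/2).
Posterior variance = α'/β'² = 137/(7569/4) = 548/7569.

548/7569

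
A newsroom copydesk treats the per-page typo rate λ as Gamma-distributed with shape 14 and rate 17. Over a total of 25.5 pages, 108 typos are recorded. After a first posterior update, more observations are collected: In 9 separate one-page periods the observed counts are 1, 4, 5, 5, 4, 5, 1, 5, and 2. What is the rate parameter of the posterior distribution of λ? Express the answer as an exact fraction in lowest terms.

103/2

Total count 108 over total exposure 25.5 pages.
After the first batch: Gamma(14 + 108, 17 + 25.5) = Gamma(122, 85/2).
Total count: 1 + 4 + 5 + 5 + 4 + 5 + 1 + 5 + 2 = 32.
Total exposure: 9 pages.
After the second batch: Gamma(122 + 32, 85/2 + 9) = Gamma(154, 103/2).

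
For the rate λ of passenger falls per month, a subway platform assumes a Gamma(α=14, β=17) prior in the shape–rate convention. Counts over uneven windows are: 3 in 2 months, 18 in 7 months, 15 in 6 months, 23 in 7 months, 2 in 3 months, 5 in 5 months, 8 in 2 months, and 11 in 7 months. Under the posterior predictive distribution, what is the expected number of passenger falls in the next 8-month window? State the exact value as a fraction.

99/7

Total count: 3 + 18 + 15 + 23 + 2 + 5 + 8 + 11 = 85.
Total exposure: 2 + 7 + 6 + 7 + 3 + 5 + 2 + 7 = 39 months.
Conjugate update: add total count to the shape and total exposure to the rate, giving Gamma(99, 56).
Predictive mean over an 8-month window = T·E[λ|data] = 8·99/56 = 99/7.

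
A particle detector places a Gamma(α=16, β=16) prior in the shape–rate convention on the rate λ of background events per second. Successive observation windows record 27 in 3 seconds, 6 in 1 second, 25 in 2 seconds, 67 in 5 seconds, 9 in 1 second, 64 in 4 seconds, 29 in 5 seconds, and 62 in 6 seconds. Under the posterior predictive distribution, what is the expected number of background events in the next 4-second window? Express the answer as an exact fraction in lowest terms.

1220/43

Total count: 27 + 6 + 25 + 67 + 9 + 64 + 29 + 62 = 289.
Total exposure: 3 + 1 + 2 + 5 + 1 + 4 + 5 + 6 = 27 seconds.
Posterior: α' = 16 + 289 = 305, β' = 16 + 27 = 43.
Predictive mean over a 4-second window = T·E[λ|data] = 4·305/43 = 1220/43.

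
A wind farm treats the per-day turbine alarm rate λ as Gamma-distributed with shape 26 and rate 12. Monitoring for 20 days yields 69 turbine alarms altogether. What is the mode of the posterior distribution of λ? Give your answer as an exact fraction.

Total count 69 over total exposure 20 days.
Gamma(α, β) with Poisson data over total exposure Σt gives posterior Gamma(α+Σx, β+Σt) = Gamma(95, 32).
Posterior mode = (α'−1)/β' = 94/32 = 47/16.

47/16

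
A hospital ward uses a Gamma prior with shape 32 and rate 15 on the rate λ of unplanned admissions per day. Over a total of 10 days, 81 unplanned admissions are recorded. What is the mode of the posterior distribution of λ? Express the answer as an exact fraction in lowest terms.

Total count 81 over total exposure 10 days.
Posterior: α' = 32 + 81 = 113, β' = 15 + 10 = 25.
Posterior mode = (α'−1)/β' = 112/25.

112/25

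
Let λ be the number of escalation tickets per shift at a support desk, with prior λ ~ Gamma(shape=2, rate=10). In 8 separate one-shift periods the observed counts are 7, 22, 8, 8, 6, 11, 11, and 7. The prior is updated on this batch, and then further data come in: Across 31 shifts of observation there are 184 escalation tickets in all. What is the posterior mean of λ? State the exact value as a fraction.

Total count: 7 + 22 + 8 + 8 + 6 + 11 + 11 + 7 = 80.
Total exposure: 8 shifts.
After the first batch: Gamma(2 + 80, 10 + 8) = Gamma(82, 18).
Total count 184 over total exposure 31 shifts.
After the second batch: Gamma(82 + 184, 18 + 31) = Gamma(266, 49).
Posterior mean = α'/β' = 266/49 = 38/7.

38/7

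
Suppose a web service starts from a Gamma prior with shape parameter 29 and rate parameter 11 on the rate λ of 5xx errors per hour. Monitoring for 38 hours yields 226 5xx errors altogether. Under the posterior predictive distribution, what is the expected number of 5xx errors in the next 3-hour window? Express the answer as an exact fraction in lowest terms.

765/49

Total count 226 over total exposure 38 hours.
Posterior: α' = 29 + 226 = 255, β' = 11 + 38 = 49.
Predictive mean over a 3-hour window = T·E[λ|data] = 3·255/49 = 765/49.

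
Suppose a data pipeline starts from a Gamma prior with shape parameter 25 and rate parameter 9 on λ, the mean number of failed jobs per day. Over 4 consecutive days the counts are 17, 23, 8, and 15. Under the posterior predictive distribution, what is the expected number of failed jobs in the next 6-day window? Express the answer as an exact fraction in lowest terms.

528/13

Total count: 17 + 23 + 8 + 15 = 63.
Total exposure: 4 days.
Gamma(α, β) with Poisson data over total exposure Σt gives posterior Gamma(α+Σx, β+Σt) = Gamma(88, 13).
Predictive mean over a 6-day window = T·E[λ|data] = 6·88/13 = 528/13.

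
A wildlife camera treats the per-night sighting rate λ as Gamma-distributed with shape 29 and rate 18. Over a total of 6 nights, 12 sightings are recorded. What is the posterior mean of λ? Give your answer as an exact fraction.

Total count 12 over total exposure 6 nights.
Gamma(α, β) with Poisson data over total exposure Σt gives posterior Gamma(α+Σx, β+Σt) = Gamma(41, 24).
Posterior mean = α'/β' = 41/24.

41/24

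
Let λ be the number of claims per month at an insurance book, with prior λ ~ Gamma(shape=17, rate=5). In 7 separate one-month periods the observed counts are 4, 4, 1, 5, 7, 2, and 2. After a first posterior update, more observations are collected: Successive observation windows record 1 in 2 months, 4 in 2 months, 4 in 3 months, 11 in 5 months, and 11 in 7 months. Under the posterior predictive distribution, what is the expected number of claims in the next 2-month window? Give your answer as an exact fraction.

146/31

Total count: 4 + 4 + 1 + 5 + 7 + 2 + 2 = 25.
Total exposure: 7 months.
After the first batch: Gamma(17 + 25, 5 + 7) = Gamma(42, 12).
Total count: 1 + 4 + 4 + 11 + 11 = 31.
Total exposure: 2 + 2 + 3 + 5 + 7 = 19 months.
After the second batch: Gamma(42 + 31, 12 + 19) = Gamma(73, 31).
Predictive mean over a 2-month window = T·E[λ|data] = 2·73/31 = 146/31.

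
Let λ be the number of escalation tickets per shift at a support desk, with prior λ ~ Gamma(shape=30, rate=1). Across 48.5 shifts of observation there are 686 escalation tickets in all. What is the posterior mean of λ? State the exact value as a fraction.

1432/99

Total count 686 over total exposure 48.5 shifts.
Gamma(α, β) with Poisson data over total exposure Σt gives posterior Gamma(α+Σx, β+Σt) = Gamma(716, 99/2).
Posterior mean = α'/β' = 716/(99/2) = 1432/99.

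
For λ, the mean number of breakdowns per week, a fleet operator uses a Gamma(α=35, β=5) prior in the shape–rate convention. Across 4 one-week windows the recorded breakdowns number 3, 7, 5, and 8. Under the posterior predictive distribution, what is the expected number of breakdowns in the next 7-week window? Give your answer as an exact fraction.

Total count: 3 + 7 + 5 + 8 = 23.
Total exposure: 4 weeks.
Posterior: α' = 35 + 23 = 58, β' = 5 + 4 = 9.
Predictive mean over a 7-week window = T·E[λ|data] = 7·58/9 = 406/9.

406/9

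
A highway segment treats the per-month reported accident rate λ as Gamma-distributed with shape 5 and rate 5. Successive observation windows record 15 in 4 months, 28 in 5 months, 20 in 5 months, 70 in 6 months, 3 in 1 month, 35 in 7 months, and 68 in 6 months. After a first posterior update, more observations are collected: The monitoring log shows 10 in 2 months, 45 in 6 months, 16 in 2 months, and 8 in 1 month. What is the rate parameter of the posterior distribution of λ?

50

Total count: 15 + 28 + 20 + 70 + 3 + 35 + 68 = 239.
Total exposure: 4 + 5 + 5 + 6 + 1 + 7 + 6 = 34 months.
After the first batch: Gamma(5 + 239, 5 + 34) = Gamma(244, 39).
Total count: 10 + 45 + 16 + 8 = 79.
Total exposure: 2 + 6 + 2 + 1 = 11 months.
After the second batch: Gamma(244 + 79, 39 + 11) = Gamma(323, 50).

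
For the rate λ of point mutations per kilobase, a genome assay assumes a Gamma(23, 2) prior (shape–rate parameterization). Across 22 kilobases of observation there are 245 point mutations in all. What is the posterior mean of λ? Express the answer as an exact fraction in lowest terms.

Total count 245 over total exposure 22 kilobases.
The Gamma prior is conjugate for the Poisson rate, so λ | data ~ Gamma(23+245, 2+22) = Gamma(268, 24).
Posterior mean = α'/β' = 268/24 = 67/6.

67/6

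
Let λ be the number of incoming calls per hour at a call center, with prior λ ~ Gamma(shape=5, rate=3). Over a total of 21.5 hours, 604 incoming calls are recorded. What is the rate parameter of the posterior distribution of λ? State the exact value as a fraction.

49/2

Total count 604 over total exposure 21.5 hours.
The Gamma prior is conjugate for the Poisson rate, so λ | data ~ Gamma(5+604, 3+21.5) = Gamma(609, 49/2).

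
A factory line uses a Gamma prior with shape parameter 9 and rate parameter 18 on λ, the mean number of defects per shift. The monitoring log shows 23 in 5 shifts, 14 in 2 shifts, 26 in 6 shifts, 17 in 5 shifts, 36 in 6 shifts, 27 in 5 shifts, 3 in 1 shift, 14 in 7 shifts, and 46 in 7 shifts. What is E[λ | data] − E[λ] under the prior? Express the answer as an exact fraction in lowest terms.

Total count: 23 + 14 + 26 + 17 + 36 + 27 + 3 + 14 + 46 = 206.
Total exposure: 5 + 2 + 6 + 5 + 6 + 5 + 1 + 7 + 7 = 44 shifts.
Gamma(α, β) with Poisson data over total exposure Σt gives posterior Gamma(α+Σx, β+Σt) = Gamma(215, 62).
Posterior mean = 215/62 = 215/62; prior mean = 9/18 = 1/2. Difference = 215/62 − 1/2 = 92/31.

92/31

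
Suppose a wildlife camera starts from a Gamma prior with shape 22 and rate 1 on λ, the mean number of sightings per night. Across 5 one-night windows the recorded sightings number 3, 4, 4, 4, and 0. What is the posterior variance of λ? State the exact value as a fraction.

Total count: 3 + 4 + 4 + 4 + 0 = 15.
Total exposure: 5 nights.
Gamma(α, β) with Poisson data over total exposure Σt gives posterior Gamma(α+Σx, β+Σt) = Gamma(37, 6).
Posterior variance = α'/β'² = 37/36.

37/36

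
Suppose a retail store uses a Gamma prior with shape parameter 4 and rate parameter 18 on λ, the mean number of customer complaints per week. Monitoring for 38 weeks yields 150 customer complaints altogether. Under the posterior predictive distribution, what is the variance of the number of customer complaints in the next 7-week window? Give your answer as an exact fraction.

693/32

Total count 150 over total exposure 38 weeks.
Gamma(α, β) with Poisson data over total exposure Σt gives posterior Gamma(α+Σx, β+Σt) = Gamma(154, 56).
The posterior predictive for a window of length T is Negative Binomial with variance T·α'·(β'+T)/β'² = 7·154·63/3136 = 693/32.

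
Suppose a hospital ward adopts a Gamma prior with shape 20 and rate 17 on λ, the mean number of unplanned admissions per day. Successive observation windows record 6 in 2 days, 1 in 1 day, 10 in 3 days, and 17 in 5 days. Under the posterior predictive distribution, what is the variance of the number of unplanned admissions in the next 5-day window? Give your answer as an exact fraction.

Total count: 6 + 1 + 10 + 17 = 34.
Total exposure: 2 + 1 + 3 + 5 = 11 days.
Gamma(α, β) with Poisson data over total exposure Σt gives posterior Gamma(α+Σx, β+Σt) = Gamma(54, 28).
The posterior predictive for a window of length T is Negative Binomial with variance T·α'·(β'+T)/β'² = 5·54·33/784 = 4455/392.

4455/392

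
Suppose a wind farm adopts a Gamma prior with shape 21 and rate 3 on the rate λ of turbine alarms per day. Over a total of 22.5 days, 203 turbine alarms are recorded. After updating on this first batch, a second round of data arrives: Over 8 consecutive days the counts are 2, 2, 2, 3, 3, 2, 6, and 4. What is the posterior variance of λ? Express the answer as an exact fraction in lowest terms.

Total count 203 over total exposure 22.5 days.
After the first batch: Gamma(21 + 203, 3 + 22.5) = Gamma(224, 51/2).
Total count: 2 + 2 + 2 + 3 + 3 + 2 + 6 + 4 = 24.
Total exposure: 8 days.
After the second batch: Gamma(224 + 24, 51/2 + 8) = Gamma(248, 67/2).
Posterior variance = α'/β'² = 248/(4489/4) = 992/4489.

992/4489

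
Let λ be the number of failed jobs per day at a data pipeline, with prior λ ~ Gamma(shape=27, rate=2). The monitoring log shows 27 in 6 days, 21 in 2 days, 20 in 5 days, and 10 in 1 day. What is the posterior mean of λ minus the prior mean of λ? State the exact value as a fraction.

Total count: 27 + 21 + 20 + 10 = 78.
Total exposure: 6 + 2 + 5 + 1 = 14 days.
Conjugate update: add total count to the shape and total exposure to the rate, giving Gamma(105, 16).
Posterior mean = 105/16 = 105/16; prior mean = 27/2 = 27/2. Difference = 105/16 − 27/2 = -111/16.

-111/16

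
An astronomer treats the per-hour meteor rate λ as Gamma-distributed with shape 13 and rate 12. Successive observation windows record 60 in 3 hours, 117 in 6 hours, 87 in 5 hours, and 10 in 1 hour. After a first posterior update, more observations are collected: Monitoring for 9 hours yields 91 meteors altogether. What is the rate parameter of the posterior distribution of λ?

Total count: 60 + 117 + 87 + 10 = 274.
Total exposure: 3 + 6 + 5 + 1 = 15 hours.
After the first batch: Gamma(13 + 274, 12 + 15) = Gamma(287, 27).
Total count 91 over total exposure 9 hours.
After the second batch: Gamma(287 + 91, 27 + 9) = Gamma(378, 36).

36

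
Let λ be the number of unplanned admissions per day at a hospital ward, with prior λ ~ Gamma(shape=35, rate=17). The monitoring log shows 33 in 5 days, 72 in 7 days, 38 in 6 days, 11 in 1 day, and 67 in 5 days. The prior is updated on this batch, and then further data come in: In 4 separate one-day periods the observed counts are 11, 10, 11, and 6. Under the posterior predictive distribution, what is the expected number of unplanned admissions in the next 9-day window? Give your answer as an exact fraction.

Total count: 33 + 72 + 38 + 11 + 67 = 221.
Total exposure: 5 + 7 + 6 + 1 + 5 = 24 days.
After the first batch: Gamma(35 + 221, 17 + 24) = Gamma(256, 41).
Total count: 11 + 10 + 11 + 6 = 38.
Total exposure: 4 days.
After the second batch: Gamma(256 + 38, 41 + 4) = Gamma(294, 45).
Predictive mean over a 9-day window = T·E[λ|data] = 9·294/45 = 294/5.

294/5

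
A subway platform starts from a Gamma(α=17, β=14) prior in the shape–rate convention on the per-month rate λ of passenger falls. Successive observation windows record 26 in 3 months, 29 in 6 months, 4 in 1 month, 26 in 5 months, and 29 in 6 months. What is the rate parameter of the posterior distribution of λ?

35

Total count: 26 + 29 + 4 + 26 + 29 = 114.
Total exposure: 3 + 6 + 1 + 5 + 6 = 21 months.
By Gamma–Poisson conjugacy, the posterior is Gamma(α + Σx, β + Σt) = Gamma(17 + 114, 14 + 21) = Gamma(131, 35).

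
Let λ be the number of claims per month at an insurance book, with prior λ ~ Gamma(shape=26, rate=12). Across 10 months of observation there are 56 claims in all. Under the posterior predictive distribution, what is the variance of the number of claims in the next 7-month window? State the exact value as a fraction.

8323/242

Total count 56 over total exposure 10 months.
The Gamma prior is conjugate for the Poisson rate, so λ | data ~ Gamma(26+56, 12+10) = Gamma(82, 22).
The posterior predictive for a window of length T is Negative Binomial with variance T·α'·(β'+T)/β'² = 7·82·29/484 = 8323/242.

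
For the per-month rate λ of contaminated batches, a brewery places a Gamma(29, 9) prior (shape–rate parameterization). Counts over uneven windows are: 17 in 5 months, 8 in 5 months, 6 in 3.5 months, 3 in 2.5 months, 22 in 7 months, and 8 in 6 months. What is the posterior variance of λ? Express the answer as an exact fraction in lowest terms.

Total count: 17 + 8 + 6 + 3 + 22 + 8 = 64.
Total exposure: 5 + 5 + 3.5 + 2.5 + 7 + 6 = 29 months.
Gamma(α, β) with Poisson data over total exposure Σt gives posterior Gamma(α+Σx, β+Σt) = Gamma(93, 38).
Posterior variance = α'/β'² = 93/1444.

93/1444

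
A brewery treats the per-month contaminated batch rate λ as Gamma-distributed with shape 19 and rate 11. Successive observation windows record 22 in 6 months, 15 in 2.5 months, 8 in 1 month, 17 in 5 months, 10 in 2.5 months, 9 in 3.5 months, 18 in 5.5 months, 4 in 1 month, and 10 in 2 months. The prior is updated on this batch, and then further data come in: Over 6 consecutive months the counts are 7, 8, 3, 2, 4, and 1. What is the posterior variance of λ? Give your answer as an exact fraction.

Total count: 22 + 15 + 8 + 17 + 10 + 9 + 18 + 4 + 10 = 113.
Total exposure: 6 + 2.5 + 1 + 5 + 2.5 + 3.5 + 5.5 + 1 + 2 = 29 months.
After the first batch: Gamma(19 + 113, 11 + 29) = Gamma(132, 40).
Total count: 7 + 8 + 3 + 2 + 4 + 1 = 25.
Total exposure: 6 months.
After the second batch: Gamma(132 + 25, 40 + 6) = Gamma(157, 46).
Posterior variance = α'/β'² = 157/2116.

157/2116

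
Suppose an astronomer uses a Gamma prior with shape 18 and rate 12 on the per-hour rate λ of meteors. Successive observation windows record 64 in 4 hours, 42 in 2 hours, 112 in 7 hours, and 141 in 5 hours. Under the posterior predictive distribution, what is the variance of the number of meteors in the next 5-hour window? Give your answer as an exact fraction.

Total count: 64 + 42 + 112 + 141 = 359.
Total exposure: 4 + 2 + 7 + 5 = 18 hours.
The Gamma prior is conjugate for the Poisson rate, so λ | data ~ Gamma(18+359, 12+18) = Gamma(377, 30).
The posterior predictive for a window of length T is Negative Binomial with variance T·α'·(β'+T)/β'² = 5·377·35/900 = 2639/36.

2639/36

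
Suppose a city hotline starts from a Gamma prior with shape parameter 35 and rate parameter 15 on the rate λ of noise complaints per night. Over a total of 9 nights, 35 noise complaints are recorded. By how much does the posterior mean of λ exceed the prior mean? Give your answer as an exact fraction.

Total count 35 over total exposure 9 nights.
Conjugate update: add total count to the shape and total exposure to the rate, giving Gamma(70, 24).
Posterior mean = 70/24 = 35/12; prior mean = 35/15 = 7/3. Difference = 35/12 − 7/3 = 7/12.

7/12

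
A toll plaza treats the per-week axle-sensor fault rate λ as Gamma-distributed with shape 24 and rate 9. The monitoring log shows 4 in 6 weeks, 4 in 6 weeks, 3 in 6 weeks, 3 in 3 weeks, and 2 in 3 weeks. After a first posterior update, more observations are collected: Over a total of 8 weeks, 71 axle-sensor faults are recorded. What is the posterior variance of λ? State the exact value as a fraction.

111/1681

Total count: 4 + 4 + 3 + 3 + 2 = 16.
Total exposure: 6 + 6 + 6 + 3 + 3 = 24 weeks.
After the first batch: Gamma(24 + 16, 9 + 24) = Gamma(40, 33).
Total count 71 over total exposure 8 weeks.
After the second batch: Gamma(40 + 71, 33 + 8) = Gamma(111, 41).
Posterior variance = α'/β'² = 111/1681.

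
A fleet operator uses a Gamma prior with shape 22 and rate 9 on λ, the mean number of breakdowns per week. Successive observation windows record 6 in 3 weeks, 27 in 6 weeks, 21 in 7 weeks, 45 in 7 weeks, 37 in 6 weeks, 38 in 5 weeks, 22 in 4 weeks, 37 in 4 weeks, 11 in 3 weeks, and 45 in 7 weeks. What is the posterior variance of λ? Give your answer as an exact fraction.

Total count: 6 + 27 + 21 + 45 + 37 + 38 + 22 + 37 + 11 + 45 = 289.
Total exposure: 3 + 6 + 7 + 7 + 6 + 5 + 4 + 4 + 3 + 7 = 52 weeks.
By Gamma–Poisson conjugacy, the posterior is Gamma(α + Σx, β + Σt) = Gamma(22 + 289, 9 + 52) = Gamma(311, 61).
Posterior variance = α'/β'² = 311/3721.

311/3721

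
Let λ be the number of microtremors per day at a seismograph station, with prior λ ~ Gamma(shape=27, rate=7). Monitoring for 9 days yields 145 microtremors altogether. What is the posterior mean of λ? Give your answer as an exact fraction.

43/4

Total count 145 over total exposure 9 days.
Gamma(α, β) with Poisson data over total exposure Σt gives posterior Gamma(α+Σx, β+Σt) = Gamma(172, 16).
Posterior mean = α'/β' = 172/16 = 43/4.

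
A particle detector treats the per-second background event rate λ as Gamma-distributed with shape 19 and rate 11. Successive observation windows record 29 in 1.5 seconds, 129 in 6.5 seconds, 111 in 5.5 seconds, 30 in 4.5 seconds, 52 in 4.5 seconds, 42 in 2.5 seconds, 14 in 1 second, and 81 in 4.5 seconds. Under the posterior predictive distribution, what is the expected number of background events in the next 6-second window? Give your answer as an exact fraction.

Total count: 29 + 129 + 111 + 30 + 52 + 42 + 14 + 81 = 488.
Total exposure: 1.5 + 6.5 + 5.5 + 4.5 + 4.5 + 2.5 + 1 + 4.5 = 30.5 seconds.
Conjugate update: add total count to the shape and total exposure to the rate, giving Gamma(507, 83/2).
Predictive mean over a 6-second window = T·E[λ|data] = 6·507/(83/2) = 6084/83.

6084/83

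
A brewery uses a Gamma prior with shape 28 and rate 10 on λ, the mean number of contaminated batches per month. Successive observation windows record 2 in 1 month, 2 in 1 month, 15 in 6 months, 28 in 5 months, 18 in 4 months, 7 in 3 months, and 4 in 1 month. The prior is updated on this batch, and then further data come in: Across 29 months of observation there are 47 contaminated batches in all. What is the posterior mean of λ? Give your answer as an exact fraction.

151/60

Total count: 2 + 2 + 15 + 28 + 18 + 7 + 4 = 76.
Total exposure: 1 + 1 + 6 + 5 + 4 + 3 + 1 = 21 months.
After the first batch: Gamma(28 + 76, 10 + 21) = Gamma(104, 31).
Total count 47 over total exposure 29 months.
After the second batch: Gamma(104 + 47, 31 + 29) = Gamma(151, 60).
Posterior mean = α'/β' = 151/60.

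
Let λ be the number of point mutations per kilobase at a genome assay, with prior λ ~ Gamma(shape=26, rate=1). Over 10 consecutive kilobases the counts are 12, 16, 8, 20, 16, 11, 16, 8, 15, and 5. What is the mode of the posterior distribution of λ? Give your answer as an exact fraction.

Total count: 12 + 16 + 8 + 20 + 16 + 11 + 16 + 8 + 15 + 5 = 127.
Total exposure: 10 kilobases.
By Gamma–Poisson conjugacy, the posterior is Gamma(α + Σx, β + Σt) = Gamma(26 + 127, 1 + 10) = Gamma(153, 11).
Posterior mode = (α'−1)/β' = 152/11.

152/11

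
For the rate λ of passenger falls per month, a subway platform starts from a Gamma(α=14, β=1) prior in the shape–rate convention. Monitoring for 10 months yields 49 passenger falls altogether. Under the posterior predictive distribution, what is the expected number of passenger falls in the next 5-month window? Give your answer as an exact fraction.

315/11

Total count 49 over total exposure 10 months.
Gamma(α, β) with Poisson data over total exposure Σt gives posterior Gamma(α+Σx, β+Σt) = Gamma(63, 11).
Predictive mean over a 5-month window = T·E[λ|data] = 5·63/11 = 315/11.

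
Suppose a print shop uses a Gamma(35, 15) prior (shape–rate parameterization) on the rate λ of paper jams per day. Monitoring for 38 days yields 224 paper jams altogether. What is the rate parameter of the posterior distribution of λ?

53

Total count 224 over total exposure 38 days.
Conjugate update: add total count to the shape and total exposure to the rate, giving Gamma(259, 53).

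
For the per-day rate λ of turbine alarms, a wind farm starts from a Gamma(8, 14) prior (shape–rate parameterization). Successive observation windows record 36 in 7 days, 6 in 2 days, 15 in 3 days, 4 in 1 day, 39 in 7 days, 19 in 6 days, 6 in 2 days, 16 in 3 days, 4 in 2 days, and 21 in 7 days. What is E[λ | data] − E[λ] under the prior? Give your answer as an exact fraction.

Total count: 36 + 6 + 15 + 4 + 39 + 19 + 6 + 16 + 4 + 21 = 166.
Total exposure: 7 + 2 + 3 + 1 + 7 + 6 + 2 + 3 + 2 + 7 = 40 days.
Posterior: α' = 8 + 166 = 174, β' = 14 + 40 = 54.
Posterior mean = 174/54 = 29/9; prior mean = 8/14 = 4/7. Difference = 29/9 − 4/7 = 167/63.

167/63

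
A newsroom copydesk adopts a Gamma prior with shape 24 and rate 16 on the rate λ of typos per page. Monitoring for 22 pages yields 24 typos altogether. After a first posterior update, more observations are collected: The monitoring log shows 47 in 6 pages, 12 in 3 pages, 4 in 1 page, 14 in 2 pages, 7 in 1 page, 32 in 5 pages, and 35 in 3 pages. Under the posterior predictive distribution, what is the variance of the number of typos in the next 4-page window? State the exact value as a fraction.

Total count 24 over total exposure 22 pages.
After the first batch: Gamma(24 + 24, 16 + 22) = Gamma(48, 38).
Total count: 47 + 12 + 4 + 14 + 7 + 32 + 35 = 151.
Total exposure: 6 + 3 + 1 + 2 + 1 + 5 + 3 = 21 pages.
After the second batch: Gamma(48 + 151, 38 + 21) = Gamma(199, 59).
The posterior predictive for a window of length T is Negative Binomial with variance T·α'·(β'+T)/β'² = 4·199·63/3481 = 50148/3481.

50148/3481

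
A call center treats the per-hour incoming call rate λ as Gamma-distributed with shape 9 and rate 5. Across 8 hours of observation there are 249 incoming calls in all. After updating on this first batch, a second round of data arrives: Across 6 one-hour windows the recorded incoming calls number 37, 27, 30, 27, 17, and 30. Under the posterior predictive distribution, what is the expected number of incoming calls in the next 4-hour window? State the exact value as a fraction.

1704/19

Total count 249 over total exposure 8 hours.
After the first batch: Gamma(9 + 249, 5 + 8) = Gamma(258, 13).
Total count: 37 + 27 + 30 + 27 + 17 + 30 = 168.
Total exposure: 6 hours.
After the second batch: Gamma(258 + 168, 13 + 6) = Gamma(426, 19).
Predictive mean over a 4-hour window = T·E[λ|data] = 4·426/19 = 1704/19.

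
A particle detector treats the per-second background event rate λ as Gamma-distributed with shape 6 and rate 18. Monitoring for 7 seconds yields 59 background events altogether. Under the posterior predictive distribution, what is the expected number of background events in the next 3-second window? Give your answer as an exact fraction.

Total count 59 over total exposure 7 seconds.
By Gamma–Poisson conjugacy, the posterior is Gamma(α + Σx, β + Σt) = Gamma(6 + 59, 18 + 7) = Gamma(65, 25).
Predictive mean over a 3-second window = T·E[λ|data] = 3·65/25 = 39/5.

39/5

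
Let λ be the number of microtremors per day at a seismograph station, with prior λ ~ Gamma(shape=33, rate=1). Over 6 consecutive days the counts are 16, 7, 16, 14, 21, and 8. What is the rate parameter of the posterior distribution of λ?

7

Total count: 16 + 7 + 16 + 14 + 21 + 8 = 82.
Total exposure: 6 days.
Gamma(α, β) with Poisson data over total exposure Σt gives posterior Gamma(α+Σx, β+Σt) = Gamma(115, 7).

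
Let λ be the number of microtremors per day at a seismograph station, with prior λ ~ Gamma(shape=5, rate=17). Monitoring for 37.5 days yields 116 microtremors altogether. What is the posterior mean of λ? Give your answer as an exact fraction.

242/109

Total count 116 over total exposure 37.5 days.
The Gamma prior is conjugate for the Poisson rate, so λ | data ~ Gamma(5+116, 17+37.5) = Gamma(121, 109/2).
Posterior mean = α'/β' = 121/(109/2) = 242/109.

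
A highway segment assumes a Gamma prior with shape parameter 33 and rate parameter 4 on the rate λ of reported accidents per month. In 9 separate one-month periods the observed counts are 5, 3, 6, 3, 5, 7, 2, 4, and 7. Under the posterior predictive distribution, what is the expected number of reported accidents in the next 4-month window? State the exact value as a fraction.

Total count: 5 + 3 + 6 + 3 + 5 + 7 + 2 + 4 + 7 = 42.
Total exposure: 9 months.
By Gamma–Poisson conjugacy, the posterior is Gamma(α + Σx, β + Σt) = Gamma(33 + 42, 4 + 9) = Gamma(75, 13).
Predictive mean over a 4-month window = T·E[λ|data] = 4·75/13 = 300/13.

300/13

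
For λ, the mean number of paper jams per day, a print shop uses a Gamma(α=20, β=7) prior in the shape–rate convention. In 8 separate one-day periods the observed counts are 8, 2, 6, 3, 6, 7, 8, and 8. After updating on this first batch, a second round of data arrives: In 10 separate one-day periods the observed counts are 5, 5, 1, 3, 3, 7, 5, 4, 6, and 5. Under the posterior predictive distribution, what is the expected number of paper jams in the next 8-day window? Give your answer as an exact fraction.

Total count: 8 + 2 + 6 + 3 + 6 + 7 + 8 + 8 = 48.
Total exposure: 8 days.
After the first batch: Gamma(20 + 48, 7 + 8) = Gamma(68, 15).
Total count: 5 + 5 + 1 + 3 + 3 + 7 + 5 + 4 + 6 + 5 = 44.
Total exposure: 10 days.
After the second batch: Gamma(68 + 44, 15 + 10) = Gamma(112, 25).
Predictive mean over an 8-day window = T·E[λ|data] = 8·112/25 = 896/25.

896/25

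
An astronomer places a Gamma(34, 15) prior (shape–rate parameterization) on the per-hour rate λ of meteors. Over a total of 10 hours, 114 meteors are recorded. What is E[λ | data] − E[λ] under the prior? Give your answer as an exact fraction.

274/75

Total count 114 over total exposure 10 hours.
The Gamma prior is conjugate for the Poisson rate, so λ | data ~ Gamma(34+114, 15+10) = Gamma(148, 25).
Posterior mean = 148/25 = 148/25; prior mean = 34/15 = 34/15. Difference = 148/25 − 34/15 = 274/75.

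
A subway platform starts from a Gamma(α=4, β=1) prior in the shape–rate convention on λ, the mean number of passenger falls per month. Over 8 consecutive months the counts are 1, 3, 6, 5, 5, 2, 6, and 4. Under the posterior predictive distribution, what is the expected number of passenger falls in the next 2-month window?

Total count: 1 + 3 + 6 + 5 + 5 + 2 + 6 + 4 = 32.
Total exposure: 8 months.
Gamma(α, β) with Poisson data over total exposure Σt gives posterior Gamma(α+Σx, β+Σt) = Gamma(36, 9).
Predictive mean over a 2-month window = T·E[λ|data] = 2·36/9 = 8.

8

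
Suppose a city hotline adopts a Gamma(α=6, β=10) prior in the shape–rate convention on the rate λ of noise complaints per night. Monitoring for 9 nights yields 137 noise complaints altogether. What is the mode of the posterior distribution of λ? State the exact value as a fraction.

Total count 137 over total exposure 9 nights.
Conjugate update: add total count to the shape and total exposure to the rate, giving Gamma(143, 19).
Posterior mode = (α'−1)/β' = 142/19.

142/19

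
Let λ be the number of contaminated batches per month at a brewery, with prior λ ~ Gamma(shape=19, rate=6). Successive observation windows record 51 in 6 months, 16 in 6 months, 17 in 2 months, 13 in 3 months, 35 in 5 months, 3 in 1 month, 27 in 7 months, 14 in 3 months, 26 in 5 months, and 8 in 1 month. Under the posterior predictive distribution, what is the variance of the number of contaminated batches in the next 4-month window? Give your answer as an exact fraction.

44884/2025

Total count: 51 + 16 + 17 + 13 + 35 + 3 + 27 + 14 + 26 + 8 = 210.
Total exposure: 6 + 6 + 2 + 3 + 5 + 1 + 7 + 3 + 5 + 1 = 39 months.
Gamma(α, β) with Poisson data over total exposure Σt gives posterior Gamma(α+Σx, β+Σt) = Gamma(229, 45).
The posterior predictive for a window of length T is Negative Binomial with variance T·α'·(β'+T)/β'² = 4·229·49/2025 = 44884/2025.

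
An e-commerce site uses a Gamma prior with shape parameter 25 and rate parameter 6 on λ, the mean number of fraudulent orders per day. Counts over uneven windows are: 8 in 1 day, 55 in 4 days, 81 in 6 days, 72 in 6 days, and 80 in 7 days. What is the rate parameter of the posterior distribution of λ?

30

Total count: 8 + 55 + 81 + 72 + 80 = 296.
Total exposure: 1 + 4 + 6 + 6 + 7 = 24 days.
Conjugate update: add total count to the shape and total exposure to the rate, giving Gamma(321, 30).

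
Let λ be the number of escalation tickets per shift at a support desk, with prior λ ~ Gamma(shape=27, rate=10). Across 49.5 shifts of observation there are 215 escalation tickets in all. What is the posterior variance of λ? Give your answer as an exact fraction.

968/14161

Total count 215 over total exposure 49.5 shifts.
Conjugate update: add total count to the shape and total exposure to the rate, giving Gamma(242, 119/2).
Posterior variance = α'/β'² = 242/(14161/4) = 968/14161.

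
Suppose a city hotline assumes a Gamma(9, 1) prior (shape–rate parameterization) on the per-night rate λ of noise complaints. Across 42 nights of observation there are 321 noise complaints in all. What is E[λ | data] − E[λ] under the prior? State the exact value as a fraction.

Total count 321 over total exposure 42 nights.
Posterior: α' = 9 + 321 = 330, β' = 1 + 42 = 43.
Posterior mean = 330/43 = 330/43; prior mean = 9/1 = 9. Difference = 330/43 − 9 = -57/43.

-57/43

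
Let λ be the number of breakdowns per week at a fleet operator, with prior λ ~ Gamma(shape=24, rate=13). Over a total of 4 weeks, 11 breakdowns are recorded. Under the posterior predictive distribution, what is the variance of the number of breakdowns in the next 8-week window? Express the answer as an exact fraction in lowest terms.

Total count 11 over total exposure 4 weeks.
Gamma(α, β) with Poisson data over total exposure Σt gives posterior Gamma(α+Σx, β+Σt) = Gamma(35, 17).
The posterior predictive for a window of length T is Negative Binomial with variance T·α'·(β'+T)/β'² = 8·35·25/289 = 7000/289.

7000/289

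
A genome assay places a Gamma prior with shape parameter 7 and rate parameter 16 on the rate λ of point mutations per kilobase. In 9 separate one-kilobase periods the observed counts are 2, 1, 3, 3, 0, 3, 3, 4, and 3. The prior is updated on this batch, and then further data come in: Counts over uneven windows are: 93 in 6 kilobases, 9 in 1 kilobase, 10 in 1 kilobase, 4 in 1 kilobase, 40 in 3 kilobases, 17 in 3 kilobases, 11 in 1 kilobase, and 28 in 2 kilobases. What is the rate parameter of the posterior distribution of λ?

43

Total count: 2 + 1 + 3 + 3 + 0 + 3 + 3 + 4 + 3 = 22.
Total exposure: 9 kilobases.
After the first batch: Gamma(7 + 22, 16 + 9) = Gamma(29, 25).
Total count: 93 + 9 + 10 + 4 + 40 + 17 + 11 + 28 = 212.
Total exposure: 6 + 1 + 1 + 1 + 3 + 3 + 1 + 2 = 18 kilobases.
After the second batch: Gamma(29 + 212, 25 + 18) = Gamma(241, 43).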